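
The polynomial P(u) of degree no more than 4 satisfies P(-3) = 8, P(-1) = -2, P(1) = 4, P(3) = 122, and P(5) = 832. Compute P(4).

Forward differences of the values at u = -3, -1, 1, 3, 5:
  P  : 8  -2  4  122  832
  Δ  : -10  6  118  710
  Δ^2: 16  112  592
  Δ^3: 96  480
  Δ^4: 384
The fourth differences are constant, confirming degree 4.
Interpolating (Newton forward form) and evaluating at u = 4 gives P(4) = 358.

358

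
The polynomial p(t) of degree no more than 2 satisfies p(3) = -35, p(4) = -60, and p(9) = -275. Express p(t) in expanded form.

Write p(t) = at^2 + bt + c. Substituting each data point gives a linear system:
  9a + 3b + c = -35
  16a + 4b + c = -60
  81a + 9b + c = -275
Solving the system yields a = -3, b = -4, c = 4.
So p(t) = -3t^2 - 4t + 4.
Check: p(9) = -275. ✓

p(t) = -3t^2 - 4t + 4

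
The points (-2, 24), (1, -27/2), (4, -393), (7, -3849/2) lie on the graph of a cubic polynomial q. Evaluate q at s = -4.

Forward differences of the values at s = -2, 1, 4, 7:
  q  : 24  -27/2  -393  -3849/2
  Δ  : -75/2  -759/2  -3063/2
  Δ^2: -342  -1152
  Δ^3: -810
The third differences are constant, confirming degree 3.
Interpolating (Newton forward form) and evaluating at s = -4 gives q(-4) = 259.

259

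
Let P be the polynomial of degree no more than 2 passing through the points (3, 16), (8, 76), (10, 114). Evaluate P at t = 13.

186

Using the Lagrange interpolation formula with nodes 3, 8, 10:
  L_0(t) = (t - 8)(t - 10) / 35
  L_1(t) = (t - 3)(t - 10) / -10
  L_2(t) = (t - 3)(t - 8) / 14
Then P(t) = 16·L_0(t) + 76·L_1(t) + 114·L_2(t).
Expanding and collecting terms gives P(t) = t² + t + 4.
Evaluating at t = 13: P(13) = 186.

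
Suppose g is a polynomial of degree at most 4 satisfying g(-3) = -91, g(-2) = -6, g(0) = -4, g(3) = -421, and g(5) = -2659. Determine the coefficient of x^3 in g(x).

Write g(x) = ax^4 + bx^3 + cx^2 + dx + e. Substituting each data point gives a linear system:
  81a - 27b + 9c - 3d + e = -91
  16a - 8b + 4c - 2d + e = -6
  e = -4
  81a + 27b + 9c + 3d + e = -421
  625a + 125b + 25c + 5d + e = -2659
Solving the system yields a = -3, b = -6, c = -1, d = -1, e = -4.
So g(x) = -3x⁴ - 6x³ - x² - x - 4.
The coefficient of x^3 is -6.

-6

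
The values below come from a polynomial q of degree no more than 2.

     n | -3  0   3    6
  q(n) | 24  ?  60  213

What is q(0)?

On equispaced nodes a degree-2 polynomial has vanishing third forward difference, so
  - q(-3) + 3·q(0) - 3·q(3) + q(6) = 0.
Substituting the known values and solving for q(0):
  3·q(0) = -9
  q(0) = -3.

-3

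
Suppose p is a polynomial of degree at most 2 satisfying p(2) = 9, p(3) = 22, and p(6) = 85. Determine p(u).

Using the Lagrange interpolation formula with nodes 2, 3, 6:
  L_0(u) = (u - 3)(u - 6) / 4
  L_1(u) = (u - 2)(u - 6) / -3
  L_2(u) = (u - 2)(u - 3) / 12
Then p(u) = 9·L_0(u) + 22·L_1(u) + 85·L_2(u).
Expanding and collecting terms gives p(u) = 2u^2 + 3u - 5.
Check: p(3) = 22. ✓

p(u) = 2u^2 + 3u - 5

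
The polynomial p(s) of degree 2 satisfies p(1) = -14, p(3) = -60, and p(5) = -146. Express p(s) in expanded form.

p(s) = -5s^2 - 3s - 6

Write p(s) = as^2 + bs + c. Substituting each data point gives a linear system:
  a + b + c = -14
  9a + 3b + c = -60
  25a + 5b + c = -146
Solving the system yields a = -5, b = -3, c = -6.
So p(s) = -5s^2 - 3s - 6.
Check: p(1) = -14. ✓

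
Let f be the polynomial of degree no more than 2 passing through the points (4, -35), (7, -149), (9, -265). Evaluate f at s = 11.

-413

Using the Lagrange interpolation formula with nodes 4, 7, 9:
  L_0(s) = (s - 7)(s - 9) / 15
  L_1(s) = (s - 4)(s - 9) / -6
  L_2(s) = (s - 4)(s - 7) / 10
Then f(s) = -35·L_0(s) - 149·L_1(s) - 265·L_2(s).
Expanding and collecting terms gives f(s) = -4s^2 + 6s + 5.
Evaluating at s = 11: f(11) = -413.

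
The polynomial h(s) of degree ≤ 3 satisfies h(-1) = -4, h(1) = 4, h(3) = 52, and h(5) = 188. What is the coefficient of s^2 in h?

2

Write h(s) = as^3 + bs^2 + cs + d. Substituting each data point gives a linear system:
  -a + b - c + d = -4
  a + b + c + d = 4
  27a + 9b + 3c + d = 52
  125a + 25b + 5c + d = 188
Solving the system yields a = 1, b = 2, c = 3, d = -2.
So h(s) = s^3 + 2s^2 + 3s - 2.
The coefficient of s^2 is 2.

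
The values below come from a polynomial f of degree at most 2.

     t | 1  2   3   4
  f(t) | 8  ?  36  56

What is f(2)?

On equispaced nodes a degree-2 polynomial has vanishing third forward difference, so
  - f(1) + 3·f(2) - 3·f(3) + f(4) = 0.
Substituting the known values and solving for f(2):
  3·f(2) = 60
  f(2) = 20.

20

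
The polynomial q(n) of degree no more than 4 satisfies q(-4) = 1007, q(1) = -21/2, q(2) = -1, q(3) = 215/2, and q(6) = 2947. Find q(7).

11463/2

Using the Lagrange interpolation formula with nodes -4, 1, 2, 3, 6:
  L_0(n) = (n - 1)(n - 2)(n - 3)(n - 6) / 2100
  L_1(n) = (n + 4)(n - 2)(n - 3)(n - 6) / -50
  L_2(n) = (n + 4)(n - 1)(n - 3)(n - 6) / 24
  L_3(n) = (n + 4)(n - 1)(n - 2)(n - 6) / -42
  L_4(n) = (n + 4)(n - 1)(n - 2)(n - 3) / 600
Then q(n) = 1007·L_0(n) - 21/2·L_1(n) - 1·L_2(n) + 215/2·L_3(n) + 2947·L_4(n).
Expanding and collecting terms gives q(n) = 3n⁴ - 4n³ - (3/2)n² - 3n - 5.
Evaluating at n = 7: q(7) = 11463/2.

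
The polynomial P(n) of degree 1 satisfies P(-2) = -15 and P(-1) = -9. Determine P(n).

Using the Lagrange interpolation formula with nodes -2, -1:
  L_0(n) = (n + 1) / -1
  L_1(n) = (n + 2) / 1
Then P(n) = -15·L_0(n) - 9·L_1(n).
Expanding and collecting terms gives P(n) = 6n - 3.
Check: P(-2) = -15. ✓

P(n) = 6n - 3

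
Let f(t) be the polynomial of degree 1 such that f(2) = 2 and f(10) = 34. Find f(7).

22

Write f(t) = at + b. Substituting each data point gives a linear system:
  2a + b = 2
  10a + b = 34
Solving the system yields a = 4, b = -6.
So f(t) = 4t - 6.
Then f(7) = 22.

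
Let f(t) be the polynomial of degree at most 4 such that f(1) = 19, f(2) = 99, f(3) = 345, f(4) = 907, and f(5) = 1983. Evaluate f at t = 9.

17067

Using the Lagrange interpolation formula with nodes 1, 2, 3, 4, 5:
  L_0(t) = (t - 2)(t - 3)(t - 4)(t - 5) / 24
  L_1(t) = (t - 1)(t - 3)(t - 4)(t - 5) / -6
  L_2(t) = (t - 1)(t - 2)(t - 4)(t - 5) / 4
  L_3(t) = (t - 1)(t - 2)(t - 3)(t - 5) / -6
  L_4(t) = (t - 1)(t - 2)(t - 3)(t - 4) / 24
Then f(t) = 19·L_0(t) + 99·L_1(t) + 345·L_2(t) + 907·L_3(t) + 1983·L_4(t).
Expanding and collecting terms gives f(t) = 2t^4 + 5t^3 + 3t^2 + 6t + 3.
Evaluating at t = 9: f(9) = 17067.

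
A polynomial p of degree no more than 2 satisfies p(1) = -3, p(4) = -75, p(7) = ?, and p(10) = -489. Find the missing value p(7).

-237

On equispaced nodes a degree-2 polynomial has vanishing third forward difference, so
  - p(1) + 3·p(4) - 3·p(7) + p(10) = 0.
Substituting the known values and solving for p(7):
  -3·p(7) = 711
  p(7) = -237.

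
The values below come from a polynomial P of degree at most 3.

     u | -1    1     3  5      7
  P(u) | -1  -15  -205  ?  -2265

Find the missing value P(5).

On equispaced nodes a degree-3 polynomial has vanishing fourth forward difference, so
  P(-1) - 4·P(1) + 6·P(3) - 4·P(5) + P(7) = 0.
Substituting the known values and solving for P(5):
  -4·P(5) = 3436
  P(5) = -859.

-859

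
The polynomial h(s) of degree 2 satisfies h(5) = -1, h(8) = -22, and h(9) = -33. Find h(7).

Using the Lagrange interpolation formula with nodes 5, 8, 9:
  L_0(s) = (s - 8)(s - 9) / 12
  L_1(s) = (s - 5)(s - 9) / -3
  L_2(s) = (s - 5)(s - 8) / 4
Then h(s) = -1·L_0(s) - 22·L_1(s) - 33·L_2(s).
Expanding and collecting terms gives h(s) = -s^2 + 6s - 6.
Evaluating at s = 7: h(7) = -13.

-13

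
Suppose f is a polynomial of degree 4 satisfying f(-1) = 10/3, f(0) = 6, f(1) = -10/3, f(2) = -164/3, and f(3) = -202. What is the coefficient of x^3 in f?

-3

Write f(x) = ax^4 + bx^3 + cx^2 + dx + e. Substituting each data point gives a linear system:
  a - b + c - d + e = 10/3
  e = 6
  a + b + c + d + e = -10/3
  16a + 8b + 4c + 2d + e = -164/3
  81a + 27b + 9c + 3d + e = -202
Solving the system yields a = -1, b = -3, c = -5, d = -1/3, e = 6.
So f(x) = -x^4 - 3x^3 - 5x^2 - (1/3)x + 6.
The coefficient of x^3 is -3.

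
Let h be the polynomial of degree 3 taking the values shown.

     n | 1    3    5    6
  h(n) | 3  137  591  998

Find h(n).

Write h(n) = an^3 + bn^2 + cn + d. Substituting each data point gives a linear system:
  a + b + c + d = 3
  27a + 9b + 3c + d = 137
  125a + 25b + 5c + d = 591
  216a + 36b + 6c + d = 998
Solving the system yields a = 4, b = 4, c = -1, d = -4.
So h(n) = 4n^3 + 4n^2 - n - 4.
Check: h(5) = 591. ✓

h(n) = 4n^3 + 4n^2 - n - 4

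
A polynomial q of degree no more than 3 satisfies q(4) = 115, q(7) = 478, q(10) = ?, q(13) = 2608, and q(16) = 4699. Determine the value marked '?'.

On equispaced nodes a degree-3 polynomial has vanishing fourth forward difference, so
  q(4) - 4·q(7) + 6·q(10) - 4·q(13) + q(16) = 0.
Substituting the known values and solving for q(10):
  6·q(10) = 7530
  q(10) = 1255.

1255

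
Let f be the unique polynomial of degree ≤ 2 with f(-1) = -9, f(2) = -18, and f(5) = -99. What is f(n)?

f(n) = -4n^2 + n - 4

Write f(n) = an^2 + bn + c. Substituting each data point gives a linear system:
  a - b + c = -9
  4a + 2b + c = -18
  25a + 5b + c = -99
Solving the system yields a = -4, b = 1, c = -4.
So f(n) = -4n^2 + n - 4.
Check: f(5) = -99. ✓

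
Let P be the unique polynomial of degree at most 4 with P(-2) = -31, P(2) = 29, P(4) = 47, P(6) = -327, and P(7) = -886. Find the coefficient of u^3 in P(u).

Write P(u) = au^4 + bu^3 + cu^2 + du + e. Substituting each data point gives a linear system:
  16a - 8b + 4c - 2d + e = -31
  16a + 8b + 4c + 2d + e = 29
  256a + 64b + 16c + 4d + e = 47
  1296a + 216b + 36c + 6d + e = -327
  2401a + 343b + 49c + 7d + e = -886
Solving the system yields a = -1, b = 4, c = 3, d = -1, e = 3.
So P(u) = -u^4 + 4u^3 + 3u^2 - u + 3.
The coefficient of u^3 is 4.

4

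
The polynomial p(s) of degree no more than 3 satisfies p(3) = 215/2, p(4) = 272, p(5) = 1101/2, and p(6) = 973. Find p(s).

Write p(s) = as^3 + bs^2 + cs + d. Substituting each data point gives a linear system:
  27a + 9b + 3c + d = 215/2
  64a + 16b + 4c + d = 272
  125a + 25b + 5c + d = 1101/2
  216a + 36b + 6c + d = 973
Solving the system yields a = 5, b = -3, c = 1/2, d = -2.
So p(s) = 5s^3 - 3s^2 + (1/2)s - 2.
Check: p(4) = 272. ✓

p(s) = 5s^3 - 3s^2 + (1/2)s - 2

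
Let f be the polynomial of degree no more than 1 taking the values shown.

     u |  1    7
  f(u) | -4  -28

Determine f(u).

f(u) = -4u

Write f(u) = au + b. Substituting each data point gives a linear system:
  a + b = -4
  7a + b = -28
Solving the system yields a = -4, b = 0.
So f(u) = -4u.
Check: f(7) = -28. ✓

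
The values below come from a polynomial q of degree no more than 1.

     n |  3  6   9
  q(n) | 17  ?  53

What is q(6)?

35

On equispaced nodes a degree-1 polynomial has vanishing second forward difference, so
  q(3) - 2·q(6) + q(9) = 0.
Substituting the known values and solving for q(6):
  -2·q(6) = -70
  q(6) = 35.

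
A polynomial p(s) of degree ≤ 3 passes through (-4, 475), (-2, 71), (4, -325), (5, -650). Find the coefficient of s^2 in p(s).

Write p(s) = as^3 + bs^2 + cs + d. Substituting each data point gives a linear system:
  -64a + 16b - 4c + d = 475
  -8a + 4b - 2c + d = 71
  64a + 16b + 4c + d = -325
  125a + 25b + 5c + d = -650
Solving the system yields a = -6, b = 5, c = -4, d = -5.
So p(s) = -6s³ + 5s² - 4s - 5.
The coefficient of s^2 is 5.

5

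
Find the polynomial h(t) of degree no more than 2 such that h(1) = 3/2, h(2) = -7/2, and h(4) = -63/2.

h(t) = -3t^2 + 4t + 1/2

Write h(t) = at^2 + bt + c. Substituting each data point gives a linear system:
  a + b + c = 3/2
  4a + 2b + c = -7/2
  16a + 4b + c = -63/2
Solving the system yields a = -3, b = 4, c = 1/2.
So h(t) = -3t^2 + 4t + 1/2.
Check: h(1) = 3/2. ✓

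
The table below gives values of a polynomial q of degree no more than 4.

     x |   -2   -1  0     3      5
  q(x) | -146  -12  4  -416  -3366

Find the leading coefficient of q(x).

-6

Write q(x) = ax^4 + bx^3 + cx^2 + dx + e. Substituting each data point gives a linear system:
  16a - 8b + 4c - 2d + e = -146
  a - b + c - d + e = -12
  e = 4
  81a + 27b + 9c + 3d + e = -416
  625a + 125b + 25c + 5d + e = -3366
Solving the system yields a = -6, b = 4, c = -5, d = 1, e = 4.
So q(x) = -6x^4 + 4x^3 - 5x^2 + x + 4.
The leading coefficient is -6.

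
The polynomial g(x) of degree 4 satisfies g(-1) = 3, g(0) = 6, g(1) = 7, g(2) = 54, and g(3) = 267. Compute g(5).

Using the Lagrange interpolation formula with nodes -1, 0, 1, 2, 3:
  L_0(x) = x(x - 1)(x - 2)(x - 3) / 24
  L_1(x) = (x + 1)(x - 1)(x - 2)(x - 3) / -6
  L_2(x) = (x + 1)x(x - 2)(x - 3) / 4
  L_3(x) = (x + 1)x(x - 1)(x - 3) / -6
  L_4(x) = (x + 1)x(x - 1)(x - 2) / 24
Then g(x) = 3·L_0(x) + 6·L_1(x) + 7·L_2(x) + 54·L_3(x) + 267·L_4(x).
Expanding and collecting terms gives g(x) = 3x^4 + 2x^3 - 4x^2 + 6.
Evaluating at x = 5: g(5) = 2031.

2031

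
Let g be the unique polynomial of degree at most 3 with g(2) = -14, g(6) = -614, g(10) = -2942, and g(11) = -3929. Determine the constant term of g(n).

Write g(n) = an^3 + bn^2 + cn + d. Substituting each data point gives a linear system:
  8a + 4b + 2c + d = -14
  216a + 36b + 6c + d = -614
  1000a + 100b + 10c + d = -2942
  1331a + 121b + 11c + d = -3929
Solving the system yields a = -3, b = 0, c = 6, d = -2.
So g(n) = -3n³ + 6n - 2.
The constant term is -2.

-2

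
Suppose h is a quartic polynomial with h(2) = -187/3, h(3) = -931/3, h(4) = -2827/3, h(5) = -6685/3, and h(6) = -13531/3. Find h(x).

Write h(x) = ax^4 + bx^3 + cx^2 + dx + e. Substituting each data point gives a linear system:
  16a + 8b + 4c + 2d + e = -187/3
  81a + 27b + 9c + 3d + e = -931/3
  256a + 64b + 16c + 4d + e = -2827/3
  625a + 125b + 25c + 5d + e = -6685/3
  1296a + 216b + 36c + 6d + e = -13531/3
Solving the system yields a = -3, b = -3, c = 0, d = 4, e = 5/3.
So h(x) = -3x^4 - 3x^3 + 4x + 5/3.
Check: h(6) = -13531/3. ✓

h(x) = -3x^4 - 3x^3 + 4x + 5/3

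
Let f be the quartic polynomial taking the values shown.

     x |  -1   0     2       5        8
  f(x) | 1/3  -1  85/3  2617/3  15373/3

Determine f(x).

Write f(x) = ax^4 + bx^3 + cx^2 + dx + e. Substituting each data point gives a linear system:
  a - b + c - d + e = 1/3
  e = -1
  16a + 8b + 4c + 2d + e = 85/3
  625a + 125b + 25c + 5d + e = 2617/3
  4096a + 512b + 64c + 8d + e = 15373/3
Solving the system yields a = 1, b = 2, c = 1/3, d = -2, e = -1.
So f(x) = x⁴ + 2x³ + (1/3)x² - 2x - 1.
Check: f(5) = 2617/3. ✓

f(x) = x^4 + 2x^3 + (1/3)x^2 - 2x - 1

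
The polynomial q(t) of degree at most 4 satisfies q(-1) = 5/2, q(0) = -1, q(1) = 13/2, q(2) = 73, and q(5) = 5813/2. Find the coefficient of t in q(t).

4

Write q(t) = at^4 + bt^3 + ct^2 + dt + e. Substituting each data point gives a linear system:
  a - b + c - d + e = 5/2
  e = -1
  a + b + c + d + e = 13/2
  16a + 8b + 4c + 2d + e = 73
  625a + 125b + 25c + 5d + e = 5813/2
Solving the system yields a = 5, b = -2, c = 1/2, d = 4, e = -1.
So q(t) = 5t⁴ - 2t³ + (1/2)t² + 4t - 1.
The coefficient of t is 4.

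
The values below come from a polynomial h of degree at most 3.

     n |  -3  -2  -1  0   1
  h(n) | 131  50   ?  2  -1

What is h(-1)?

13

The 4 known points determine the degree-3 polynomial uniquely.
Write h(n) = an^3 + bn^2 + cn + d. Substituting each data point gives a linear system:
  -27a + 9b - 3c + d = 131
  -8a + 4b - 2c + d = 50
  d = 2
  a + b + c + d = -1
Solving the system yields a = -3, b = 4, c = -4, d = 2.
So h(n) = -3n^3 + 4n^2 - 4n + 2.
Then h(-1) = 13.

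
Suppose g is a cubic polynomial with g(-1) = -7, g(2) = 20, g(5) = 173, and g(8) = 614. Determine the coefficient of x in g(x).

5

Write g(x) = ax^3 + bx^2 + cx + d. Substituting each data point gives a linear system:
  -a + b - c + d = -7
  8a + 4b + 2c + d = 20
  125a + 25b + 5c + d = 173
  512a + 64b + 8c + d = 614
Solving the system yields a = 1, b = 1, c = 5, d = -2.
So g(x) = x³ + x² + 5x - 2.
The coefficient of x is 5.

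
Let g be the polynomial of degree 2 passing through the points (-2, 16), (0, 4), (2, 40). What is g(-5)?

Forward differences of the values at t = -2, 0, 2:
  g  : 16  4  40
  Δ  : -12  36
  Δ^2: 48
The second differences are constant, confirming degree 2.
Interpolating (Newton forward form) and evaluating at t = -5 gives g(-5) = 124.

124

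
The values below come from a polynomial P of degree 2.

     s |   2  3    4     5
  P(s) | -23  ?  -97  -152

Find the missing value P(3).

-54

On equispaced nodes a degree-2 polynomial has vanishing third forward difference, so
  - P(2) + 3·P(3) - 3·P(4) + P(5) = 0.
Substituting the known values and solving for P(3):
  3·P(3) = -162
  P(3) = -54.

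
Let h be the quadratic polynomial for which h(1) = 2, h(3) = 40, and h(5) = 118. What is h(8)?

Forward differences of the values at u = 1, 3, 5:
  h  : 2  40  118
  Δ  : 38  78
  Δ^2: 40
The second differences are constant, confirming degree 2.
Interpolating (Newton forward form) and evaluating at u = 8 gives h(8) = 310.

310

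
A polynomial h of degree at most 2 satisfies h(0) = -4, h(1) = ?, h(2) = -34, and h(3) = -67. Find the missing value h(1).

-13

On equispaced nodes a degree-2 polynomial has vanishing third forward difference, so
  - h(0) + 3·h(1) - 3·h(2) + h(3) = 0.
Substituting the known values and solving for h(1):
  3·h(1) = -39
  h(1) = -13.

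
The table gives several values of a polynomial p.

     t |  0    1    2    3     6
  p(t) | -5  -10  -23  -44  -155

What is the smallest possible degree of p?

2

Divided differences on the nodes 0, 1, 2, 3, 6:
  order 0: -5  -10  -23  -44  -155
  order 1: -5  -13  -21  -37
  order 2: -4  -4  -4
  order 3: 0  0
  order 4: 0
The order-2 divided differences are all -4 (nonzero) and every higher order vanishes, so the data lies on a polynomial of degree exactly 2.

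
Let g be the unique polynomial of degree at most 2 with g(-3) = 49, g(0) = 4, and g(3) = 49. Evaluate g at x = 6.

Using the Lagrange interpolation formula with nodes -3, 0, 3:
  L_0(x) = x(x - 3) / 18
  L_1(x) = (x + 3)(x - 3) / -9
  L_2(x) = (x + 3)x / 18
Then g(x) = 49·L_0(x) + 4·L_1(x) + 49·L_2(x).
Expanding and collecting terms gives g(x) = 5x² + 4.
Evaluating at x = 6: g(6) = 184.

184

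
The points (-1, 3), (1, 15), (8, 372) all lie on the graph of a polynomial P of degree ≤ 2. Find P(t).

Write P(t) = at^2 + bt + c. Substituting each data point gives a linear system:
  a - b + c = 3
  a + b + c = 15
  64a + 8b + c = 372
Solving the system yields a = 5, b = 6, c = 4.
So P(t) = 5t² + 6t + 4.
Check: P(8) = 372. ✓

P(t) = 5t^2 + 6t + 4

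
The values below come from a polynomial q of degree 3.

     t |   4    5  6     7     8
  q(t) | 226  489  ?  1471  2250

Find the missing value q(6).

The 4 known points determine the degree-3 polynomial uniquely.
Write q(t) = at^3 + bt^2 + ct + d. Substituting each data point gives a linear system:
  64a + 16b + 4c + d = 226
  125a + 25b + 5c + d = 489
  343a + 49b + 7c + d = 1471
  512a + 64b + 8c + d = 2250
Solving the system yields a = 5, b = -4, c = -6, d = -6.
So q(t) = 5t^3 - 4t^2 - 6t - 6.
Then q(6) = 894.

894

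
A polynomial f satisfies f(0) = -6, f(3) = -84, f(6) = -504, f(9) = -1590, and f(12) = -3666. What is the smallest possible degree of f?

Forward differences of the values at n = 0, 3, 6, 9, 12:
  f  : -6  -84  -504  -1590  -3666
  Δ  : -78  -420  -1086  -2076
  Δ^2: -342  -666  -990
  Δ^3: -324  -324
  Δ^4: 0
The third differences are constant (-324) and nonzero, while all higher differences vanish, so the minimal degree is 3.

3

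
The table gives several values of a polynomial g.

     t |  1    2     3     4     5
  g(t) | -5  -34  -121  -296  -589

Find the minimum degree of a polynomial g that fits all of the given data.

3

Forward differences of the values at t = 1, 2, 3, 4, 5:
  g  : -5  -34  -121  -296  -589
  Δ  : -29  -87  -175  -293
  Δ^2: -58  -88  -118
  Δ^3: -30  -30
  Δ^4: 0
The third differences are constant (-30) and nonzero, while all higher differences vanish, so the minimal degree is 3.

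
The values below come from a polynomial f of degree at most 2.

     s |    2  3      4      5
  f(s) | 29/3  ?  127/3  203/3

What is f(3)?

23

On equispaced nodes a degree-2 polynomial has vanishing third forward difference, so
  - f(2) + 3·f(3) - 3·f(4) + f(5) = 0.
Substituting the known values and solving for f(3):
  3·f(3) = 69
  f(3) = 23.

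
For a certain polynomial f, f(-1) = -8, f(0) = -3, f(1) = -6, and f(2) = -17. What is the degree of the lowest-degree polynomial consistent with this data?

Forward differences of the values at x = -1, 0, 1, 2:
  f  : -8  -3  -6  -17
  Δ  : 5  -3  -11
  Δ^2: -8  -8
  Δ^3: 0
The second differences are constant (-8) and nonzero, while all higher differences vanish, so the minimal degree is 2.

2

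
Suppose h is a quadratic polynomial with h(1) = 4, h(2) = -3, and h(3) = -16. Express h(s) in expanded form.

Write h(s) = as^2 + bs + c. Substituting each data point gives a linear system:
  a + b + c = 4
  4a + 2b + c = -3
  9a + 3b + c = -16
Solving the system yields a = -3, b = 2, c = 5.
So h(s) = -3s^2 + 2s + 5.
Check: h(3) = -16. ✓

h(s) = -3s^2 + 2s + 5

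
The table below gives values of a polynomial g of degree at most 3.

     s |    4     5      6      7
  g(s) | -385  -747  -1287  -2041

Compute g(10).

-5947

Using the Lagrange interpolation formula with nodes 4, 5, 6, 7:
  L_0(s) = (s - 5)(s - 6)(s - 7) / -6
  L_1(s) = (s - 4)(s - 6)(s - 7) / 2
  L_2(s) = (s - 4)(s - 5)(s - 7) / -2
  L_3(s) = (s - 4)(s - 5)(s - 6) / 6
Then g(s) = -385·L_0(s) - 747·L_1(s) - 1287·L_2(s) - 2041·L_3(s).
Expanding and collecting terms gives g(s) = -6s³ + s² - 5s + 3.
Evaluating at s = 10: g(10) = -5947.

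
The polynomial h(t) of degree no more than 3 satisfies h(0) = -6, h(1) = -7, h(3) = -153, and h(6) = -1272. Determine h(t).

Using the Lagrange interpolation formula with nodes 0, 1, 3, 6:
  L_0(t) = (t - 1)(t - 3)(t - 6) / -18
  L_1(t) = t(t - 3)(t - 6) / 10
  L_2(t) = t(t - 1)(t - 6) / -18
  L_3(t) = t(t - 1)(t - 3) / 90
Then h(t) = -6·L_0(t) - 7·L_1(t) - 153·L_2(t) - 1272·L_3(t).
Expanding and collecting terms gives h(t) = -6t³ + 5t - 6.
Check: h(1) = -7. ✓

h(t) = -6t^3 + 5t - 6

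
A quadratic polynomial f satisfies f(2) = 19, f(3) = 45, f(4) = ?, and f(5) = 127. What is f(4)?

81

The 3 known points determine the degree-2 polynomial uniquely.
Write f(t) = at^2 + bt + c. Substituting each data point gives a linear system:
  4a + 2b + c = 19
  9a + 3b + c = 45
  25a + 5b + c = 127
Solving the system yields a = 5, b = 1, c = -3.
So f(t) = 5t² + t - 3.
Then f(4) = 81.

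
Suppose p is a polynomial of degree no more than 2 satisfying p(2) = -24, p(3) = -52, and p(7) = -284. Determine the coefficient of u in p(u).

2

Write p(u) = au^2 + bu + c. Substituting each data point gives a linear system:
  4a + 2b + c = -24
  9a + 3b + c = -52
  49a + 7b + c = -284
Solving the system yields a = -6, b = 2, c = -4.
So p(u) = -6u^2 + 2u - 4.
The coefficient of u is 2.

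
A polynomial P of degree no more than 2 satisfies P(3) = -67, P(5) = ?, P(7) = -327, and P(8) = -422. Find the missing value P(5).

The 3 known points determine the degree-2 polynomial uniquely.
Write P(u) = au^2 + bu + c. Substituting each data point gives a linear system:
  9a + 3b + c = -67
  49a + 7b + c = -327
  64a + 8b + c = -422
Solving the system yields a = -6, b = -5, c = 2.
So P(u) = -6u^2 - 5u + 2.
Then P(5) = -173.

-173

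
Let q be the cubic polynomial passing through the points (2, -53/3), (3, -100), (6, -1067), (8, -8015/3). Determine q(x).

q(x) = -6x^3 + 6x^2 + (5/3)x + 3

Using the Lagrange interpolation formula with nodes 2, 3, 6, 8:
  L_0(x) = (x - 3)(x - 6)(x - 8) / -24
  L_1(x) = (x - 2)(x - 6)(x - 8) / 15
  L_2(x) = (x - 2)(x - 3)(x - 8) / -24
  L_3(x) = (x - 2)(x - 3)(x - 6) / 60
Then q(x) = -53/3·L_0(x) - 100·L_1(x) - 1067·L_2(x) - 8015/3·L_3(x).
Expanding and collecting terms gives q(x) = -6x^3 + 6x^2 + (5/3)x + 3.
Check: q(3) = -100. ✓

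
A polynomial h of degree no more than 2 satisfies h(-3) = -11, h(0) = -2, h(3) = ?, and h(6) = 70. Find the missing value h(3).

25

The 3 known points determine the degree-2 polynomial uniquely.
Write h(s) = as^2 + bs + c. Substituting each data point gives a linear system:
  9a - 3b + c = -11
  c = -2
  36a + 6b + c = 70
Solving the system yields a = 1, b = 6, c = -2.
So h(s) = s² + 6s - 2.
Then h(3) = 25.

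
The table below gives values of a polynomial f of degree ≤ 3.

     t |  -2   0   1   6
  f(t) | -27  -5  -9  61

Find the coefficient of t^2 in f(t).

Write f(t) = at^3 + bt^2 + ct + d. Substituting each data point gives a linear system:
  -8a + 4b - 2c + d = -27
  d = -5
  a + b + c + d = -9
  216a + 36b + 6c + d = 61
Solving the system yields a = 1, b = -4, c = -1, d = -5.
So f(t) = t³ - 4t² - t - 5.
The coefficient of t^2 is -4.

-4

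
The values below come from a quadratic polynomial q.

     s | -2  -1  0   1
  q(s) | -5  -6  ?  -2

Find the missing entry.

On equispaced nodes a degree-2 polynomial has vanishing third forward difference, so
  - q(-2) + 3·q(-1) - 3·q(0) + q(1) = 0.
Substituting the known values and solving for q(0):
  -3·q(0) = 15
  q(0) = -5.

-5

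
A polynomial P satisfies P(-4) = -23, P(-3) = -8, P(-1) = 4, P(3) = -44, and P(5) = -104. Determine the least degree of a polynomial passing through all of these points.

Divided differences on the nodes -4, -3, -1, 3, 5:
  order 0: -23  -8  4  -44  -104
  order 1: 15  6  -12  -30
  order 2: -3  -3  -3
  order 3: 0  0
  order 4: 0
The order-2 divided differences are all -3 (nonzero) and every higher order vanishes, so the data lies on a polynomial of degree exactly 2.

2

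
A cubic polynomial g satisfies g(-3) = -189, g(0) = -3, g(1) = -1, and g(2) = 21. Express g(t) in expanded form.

g(t) = 5t^3 - 5t^2 + 2t - 3

Using the Lagrange interpolation formula with nodes -3, 0, 1, 2:
  L_0(t) = t(t - 1)(t - 2) / -60
  L_1(t) = (t + 3)(t - 1)(t - 2) / 6
  L_2(t) = (t + 3)t(t - 2) / -4
  L_3(t) = (t + 3)t(t - 1) / 10
Then g(t) = -189·L_0(t) - 3·L_1(t) - 1·L_2(t) + 21·L_3(t).
Expanding and collecting terms gives g(t) = 5t^3 - 5t^2 + 2t - 3.
Check: g(-3) = -189. ✓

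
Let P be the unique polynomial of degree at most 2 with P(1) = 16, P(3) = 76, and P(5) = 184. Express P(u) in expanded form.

P(u) = 6u^2 + 6u + 4

Using the Lagrange interpolation formula with nodes 1, 3, 5:
  L_0(u) = (u - 3)(u - 5) / 8
  L_1(u) = (u - 1)(u - 5) / -4
  L_2(u) = (u - 1)(u - 3) / 8
Then P(u) = 16·L_0(u) + 76·L_1(u) + 184·L_2(u).
Expanding and collecting terms gives P(u) = 6u² + 6u + 4.
Check: P(3) = 76. ✓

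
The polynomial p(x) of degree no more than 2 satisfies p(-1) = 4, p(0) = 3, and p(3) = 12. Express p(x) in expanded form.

Using the Lagrange interpolation formula with nodes -1, 0, 3:
  L_0(x) = x(x - 3) / 4
  L_1(x) = (x + 1)(x - 3) / -3
  L_2(x) = (x + 1)x / 12
Then p(x) = 4·L_0(x) + 3·L_1(x) + 12·L_2(x).
Expanding and collecting terms gives p(x) = x^2 + 3.
Check: p(0) = 3. ✓

p(x) = x^2 + 3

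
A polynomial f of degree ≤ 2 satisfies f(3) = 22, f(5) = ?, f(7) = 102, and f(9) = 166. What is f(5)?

54

The 3 known points determine the degree-2 polynomial uniquely.
Write f(n) = an^2 + bn + c. Substituting each data point gives a linear system:
  9a + 3b + c = 22
  49a + 7b + c = 102
  81a + 9b + c = 166
Solving the system yields a = 2, b = 0, c = 4.
So f(n) = 2n^2 + 4.
Then f(5) = 54.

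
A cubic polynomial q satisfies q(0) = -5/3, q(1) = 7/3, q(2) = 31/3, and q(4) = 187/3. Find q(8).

Write q(x) = ax^3 + bx^2 + cx + d. Substituting each data point gives a linear system:
  d = -5/3
  a + b + c + d = 7/3
  8a + 4b + 2c + d = 31/3
  64a + 16b + 4c + d = 187/3
Solving the system yields a = 1, b = -1, c = 4, d = -5/3.
So q(x) = x³ - x² + 4x - 5/3.
Then q(8) = 1435/3.

1435/3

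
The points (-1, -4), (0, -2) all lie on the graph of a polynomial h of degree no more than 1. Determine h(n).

h(n) = 2n - 2

Using the Lagrange interpolation formula with nodes -1, 0:
  L_0(n) = n / -1
  L_1(n) = (n + 1) / 1
Then h(n) = -4·L_0(n) - 2·L_1(n).
Expanding and collecting terms gives h(n) = 2n - 2.
Check: h(0) = -2. ✓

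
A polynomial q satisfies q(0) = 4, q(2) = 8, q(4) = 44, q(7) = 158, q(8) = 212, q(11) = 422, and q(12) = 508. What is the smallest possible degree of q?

2

Divided differences on the nodes 0, 2, 4, 7, 8, 11, 12:
  order 0: 4  8  44  158  212  422  508
  order 1: 2  18  38  54  70  86
  order 2: 4  4  4  4  4
  order 3: 0  0  0  0
  order 4: 0  0  0
  order 5: 0  0
  order 6: 0
The order-2 divided differences are all 4 (nonzero) and every higher order vanishes, so the data lies on a polynomial of degree exactly 2.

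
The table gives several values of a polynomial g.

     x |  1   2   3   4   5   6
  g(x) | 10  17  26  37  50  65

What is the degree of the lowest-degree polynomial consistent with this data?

2

Forward differences of the values at x = 1, 2, 3, 4, 5, 6:
  g  : 10  17  26  37  50  65
  Δ  : 7  9  11  13  15
  Δ^2: 2  2  2  2
  Δ^3: 0  0  0
  Δ^4: 0  0
  Δ^5: 0
The second differences are constant (2) and nonzero, while all higher differences vanish, so the minimal degree is 2.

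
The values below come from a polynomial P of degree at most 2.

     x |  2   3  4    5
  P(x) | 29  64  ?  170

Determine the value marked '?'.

On equispaced nodes a degree-2 polynomial has vanishing third forward difference, so
  - P(2) + 3·P(3) - 3·P(4) + P(5) = 0.
Substituting the known values and solving for P(4):
  -3·P(4) = -333
  P(4) = 111.

111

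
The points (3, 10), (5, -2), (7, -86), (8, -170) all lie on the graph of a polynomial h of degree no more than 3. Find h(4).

10

Using the Lagrange interpolation formula with nodes 3, 5, 7, 8:
  L_0(x) = (x - 5)(x - 7)(x - 8) / -40
  L_1(x) = (x - 3)(x - 7)(x - 8) / 12
  L_2(x) = (x - 3)(x - 5)(x - 8) / -8
  L_3(x) = (x - 3)(x - 5)(x - 7) / 15
Then h(x) = 10·L_0(x) - 2·L_1(x) - 86·L_2(x) - 170·L_3(x).
Expanding and collecting terms gives h(x) = -x³ + 6x² - 5x - 2.
Evaluating at x = 4: h(4) = 10.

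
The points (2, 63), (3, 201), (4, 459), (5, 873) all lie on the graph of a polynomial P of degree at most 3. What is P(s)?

P(s) = 6s^3 + 6s^2 - 6s + 3

Write P(s) = as^3 + bs^2 + cs + d. Substituting each data point gives a linear system:
  8a + 4b + 2c + d = 63
  27a + 9b + 3c + d = 201
  64a + 16b + 4c + d = 459
  125a + 25b + 5c + d = 873
Solving the system yields a = 6, b = 6, c = -6, d = 3.
So P(s) = 6s^3 + 6s^2 - 6s + 3.
Check: P(2) = 63. ✓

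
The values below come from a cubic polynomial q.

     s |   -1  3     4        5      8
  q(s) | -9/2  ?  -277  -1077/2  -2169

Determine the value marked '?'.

The 4 known points determine the degree-3 polynomial uniquely.
Write q(s) = as^3 + bs^2 + cs + d. Substituting each data point gives a linear system:
  -a + b - c + d = -9/2
  64a + 16b + 4c + d = -277
  125a + 25b + 5c + d = -1077/2
  512a + 64b + 8c + d = -2169
Solving the system yields a = -4, b = -5/2, c = 5, d = -1.
So q(s) = -4s^3 - (5/2)s^2 + 5s - 1.
Then q(3) = -233/2.

-233/2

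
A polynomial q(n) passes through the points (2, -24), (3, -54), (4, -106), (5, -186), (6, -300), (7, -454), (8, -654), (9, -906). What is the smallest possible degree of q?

Forward differences of the values at n = 2, 3, 4, 5, 6, 7, 8, 9:
  q  : -24  -54  -106  -186  -300  -454  -654  -906
  Δ  : -30  -52  -80  -114  -154  -200  -252
  Δ^2: -22  -28  -34  -40  -46  -52
  Δ^3: -6  -6  -6  -6  -6
  Δ^4: 0  0  0  0
  Δ^5: 0  0  0
  Δ^6: 0  0
  Δ^7: 0
The third differences are constant (-6) and nonzero, while all higher differences vanish, so the minimal degree is 3.

3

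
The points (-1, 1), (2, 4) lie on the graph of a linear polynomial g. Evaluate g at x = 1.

Write g(x) = ax + b. Substituting each data point gives a linear system:
  -a + b = 1
  2a + b = 4
Solving the system yields a = 1, b = 2.
So g(x) = x + 2.
Then g(1) = 3.

3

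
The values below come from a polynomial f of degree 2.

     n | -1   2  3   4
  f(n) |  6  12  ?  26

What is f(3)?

The 3 known points determine the degree-2 polynomial uniquely.
Write f(n) = an^2 + bn + c. Substituting each data point gives a linear system:
  a - b + c = 6
  4a + 2b + c = 12
  16a + 4b + c = 26
Solving the system yields a = 1, b = 1, c = 6.
So f(n) = n^2 + n + 6.
Then f(3) = 18.

18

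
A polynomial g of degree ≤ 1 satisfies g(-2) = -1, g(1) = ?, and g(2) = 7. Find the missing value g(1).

The 2 known points determine the degree-1 polynomial uniquely.
Write g(x) = ax + b. Substituting each data point gives a linear system:
  -2a + b = -1
  2a + b = 7
Solving the system yields a = 2, b = 3.
So g(x) = 2x + 3.
Then g(1) = 5.

5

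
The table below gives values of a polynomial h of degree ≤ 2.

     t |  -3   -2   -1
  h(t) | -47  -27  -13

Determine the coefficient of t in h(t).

5

Write h(t) = at^2 + bt + c. Substituting each data point gives a linear system:
  9a - 3b + c = -47
  4a - 2b + c = -27
  a - b + c = -13
Solving the system yields a = -3, b = 5, c = -5.
So h(t) = -3t^2 + 5t - 5.
The coefficient of t is 5.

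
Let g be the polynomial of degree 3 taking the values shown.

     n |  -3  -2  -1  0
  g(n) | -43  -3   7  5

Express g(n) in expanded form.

Write g(n) = an^3 + bn^2 + cn + d. Substituting each data point gives a linear system:
  -27a + 9b - 3c + d = -43
  -8a + 4b - 2c + d = -3
  -a + b - c + d = 7
  d = 5
Solving the system yields a = 3, b = 3, c = -2, d = 5.
So g(n) = 3n³ + 3n² - 2n + 5.
Check: g(-1) = 7. ✓

g(n) = 3n^3 + 3n^2 - 2n + 5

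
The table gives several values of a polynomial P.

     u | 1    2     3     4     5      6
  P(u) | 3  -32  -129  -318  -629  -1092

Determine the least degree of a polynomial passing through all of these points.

Forward differences of the values at u = 1, 2, 3, 4, 5, 6:
  P  : 3  -32  -129  -318  -629  -1092
  Δ  : -35  -97  -189  -311  -463
  Δ^2: -62  -92  -122  -152
  Δ^3: -30  -30  -30
  Δ^4: 0  0
  Δ^5: 0
The third differences are constant (-30) and nonzero, while all higher differences vanish, so the minimal degree is 3.

3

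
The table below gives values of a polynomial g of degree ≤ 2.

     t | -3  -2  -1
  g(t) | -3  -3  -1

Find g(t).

Write g(t) = at^2 + bt + c. Substituting each data point gives a linear system:
  9a - 3b + c = -3
  4a - 2b + c = -3
  a - b + c = -1
Solving the system yields a = 1, b = 5, c = 3.
So g(t) = t^2 + 5t + 3.
Check: g(-2) = -3. ✓

g(t) = t^2 + 5t + 3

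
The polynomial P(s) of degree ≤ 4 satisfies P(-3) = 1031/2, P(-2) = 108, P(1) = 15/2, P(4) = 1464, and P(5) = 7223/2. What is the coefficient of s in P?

Write P(s) = as^4 + bs^3 + cs^2 + ds + e. Substituting each data point gives a linear system:
  81a - 27b + 9c - 3d + e = 1031/2
  16a - 8b + 4c - 2d + e = 108
  a + b + c + d + e = 15/2
  256a + 64b + 16c + 4d + e = 1464
  625a + 125b + 25c + 5d + e = 7223/2
Solving the system yields a = 6, b = -1, c = -1/2, d = -1, e = 4.
So P(s) = 6s⁴ - s³ - (1/2)s² - s + 4.
The coefficient of s is -1.

-1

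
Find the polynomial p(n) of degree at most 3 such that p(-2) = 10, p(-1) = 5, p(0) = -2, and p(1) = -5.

p(n) = n^3 + 2n^2 - 6n - 2

Write p(n) = an^3 + bn^2 + cn + d. Substituting each data point gives a linear system:
  -8a + 4b - 2c + d = 10
  -a + b - c + d = 5
  d = -2
  a + b + c + d = -5
Solving the system yields a = 1, b = 2, c = -6, d = -2.
So p(n) = n^3 + 2n^2 - 6n - 2.
Check: p(0) = -2. ✓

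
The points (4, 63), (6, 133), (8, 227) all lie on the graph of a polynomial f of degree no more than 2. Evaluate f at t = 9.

Forward differences of the values at t = 4, 6, 8:
  f  : 63  133  227
  Δ  : 70  94
  Δ^2: 24
The second differences are constant, confirming degree 2.
Interpolating (Newton forward form) and evaluating at t = 9 gives f(9) = 283.

283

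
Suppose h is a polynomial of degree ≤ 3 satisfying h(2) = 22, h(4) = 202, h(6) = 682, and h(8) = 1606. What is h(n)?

Using the Lagrange interpolation formula with nodes 2, 4, 6, 8:
  L_0(n) = (n - 4)(n - 6)(n - 8) / -48
  L_1(n) = (n - 2)(n - 6)(n - 8) / 16
  L_2(n) = (n - 2)(n - 4)(n - 8) / -16
  L_3(n) = (n - 2)(n - 4)(n - 6) / 48
Then h(n) = 22·L_0(n) + 202·L_1(n) + 682·L_2(n) + 1606·L_3(n).
Expanding and collecting terms gives h(n) = 3n³ + (3/2)n² - 3n - 2.
Check: h(2) = 22. ✓

h(n) = 3n^3 + (3/2)n^2 - 3n - 2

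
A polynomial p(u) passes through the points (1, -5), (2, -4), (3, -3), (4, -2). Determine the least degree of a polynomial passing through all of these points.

Forward differences of the values at u = 1, 2, 3, 4:
  p  : -5  -4  -3  -2
  Δ  : 1  1  1
  Δ^2: 0  0
  Δ^3: 0
The first differences are constant (1) and nonzero, while all higher differences vanish, so the minimal degree is 1.

1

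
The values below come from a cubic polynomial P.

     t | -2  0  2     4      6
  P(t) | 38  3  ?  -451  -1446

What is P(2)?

The 4 known points determine the degree-3 polynomial uniquely.
Write P(t) = at^3 + bt^2 + ct + d. Substituting each data point gives a linear system:
  -8a + 4b - 2c + d = 38
  d = 3
  64a + 16b + 4c + d = -451
  216a + 36b + 6c + d = -1446
Solving the system yields a = -6, b = -4, c = -3/2, d = 3.
So P(t) = -6t^3 - 4t^2 - (3/2)t + 3.
Then P(2) = -64.

-64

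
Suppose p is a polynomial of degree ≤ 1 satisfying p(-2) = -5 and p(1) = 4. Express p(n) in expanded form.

Using the Lagrange interpolation formula with nodes -2, 1:
  L_0(n) = (n - 1) / -3
  L_1(n) = (n + 2) / 3
Then p(n) = -5·L_0(n) + 4·L_1(n).
Expanding and collecting terms gives p(n) = 3n + 1.
Check: p(1) = 4. ✓

p(n) = 3n + 1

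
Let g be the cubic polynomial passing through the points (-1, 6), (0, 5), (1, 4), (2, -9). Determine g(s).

g(s) = -2s^3 + s + 5

Using the Lagrange interpolation formula with nodes -1, 0, 1, 2:
  L_0(s) = s(s - 1)(s - 2) / -6
  L_1(s) = (s + 1)(s - 1)(s - 2) / 2
  L_2(s) = (s + 1)s(s - 2) / -2
  L_3(s) = (s + 1)s(s - 1) / 6
Then g(s) = 6·L_0(s) + 5·L_1(s) + 4·L_2(s) - 9·L_3(s).
Expanding and collecting terms gives g(s) = -2s^3 + s + 5.
Check: g(0) = 5. ✓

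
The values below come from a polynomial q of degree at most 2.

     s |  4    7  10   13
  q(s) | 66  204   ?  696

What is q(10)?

414

On equispaced nodes a degree-2 polynomial has vanishing third forward difference, so
  - q(4) + 3·q(7) - 3·q(10) + q(13) = 0.
Substituting the known values and solving for q(10):
  -3·q(10) = -1242
  q(10) = 414.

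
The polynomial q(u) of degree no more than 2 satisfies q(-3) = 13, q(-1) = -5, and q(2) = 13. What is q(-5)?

Using the Lagrange interpolation formula with nodes -3, -1, 2:
  L_0(u) = (u + 1)(u - 2) / 10
  L_1(u) = (u + 3)(u - 2) / -6
  L_2(u) = (u + 3)(u + 1) / 15
Then q(u) = 13·L_0(u) - 5·L_1(u) + 13·L_2(u).
Expanding and collecting terms gives q(u) = 3u^2 + 3u - 5.
Evaluating at u = -5: q(-5) = 55.

55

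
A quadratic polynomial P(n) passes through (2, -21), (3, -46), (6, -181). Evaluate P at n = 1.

-6

Write P(n) = an^2 + bn + c. Substituting each data point gives a linear system:
  4a + 2b + c = -21
  9a + 3b + c = -46
  36a + 6b + c = -181
Solving the system yields a = -5, b = 0, c = -1.
So P(n) = -5n² - 1.
Then P(1) = -6.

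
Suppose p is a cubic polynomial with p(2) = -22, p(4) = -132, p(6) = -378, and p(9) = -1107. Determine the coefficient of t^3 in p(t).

-1

Write p(t) = at^3 + bt^2 + ct + d. Substituting each data point gives a linear system:
  8a + 4b + 2c + d = -22
  64a + 16b + 4c + d = -132
  216a + 36b + 6c + d = -378
  729a + 81b + 9c + d = -1107
Solving the system yields a = -1, b = -5, c = 3, d = 0.
So p(t) = -t^3 - 5t^2 + 3t.
The leading coefficient is -1.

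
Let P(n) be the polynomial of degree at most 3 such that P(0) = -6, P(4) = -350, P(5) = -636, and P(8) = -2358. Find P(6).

Write P(n) = an^3 + bn^2 + cn + d. Substituting each data point gives a linear system:
  d = -6
  64a + 16b + 4c + d = -350
  125a + 25b + 5c + d = -636
  512a + 64b + 8c + d = -2358
Solving the system yields a = -4, b = -4, c = -6, d = -6.
So P(n) = -4n^3 - 4n^2 - 6n - 6.
Then P(6) = -1050.

-1050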